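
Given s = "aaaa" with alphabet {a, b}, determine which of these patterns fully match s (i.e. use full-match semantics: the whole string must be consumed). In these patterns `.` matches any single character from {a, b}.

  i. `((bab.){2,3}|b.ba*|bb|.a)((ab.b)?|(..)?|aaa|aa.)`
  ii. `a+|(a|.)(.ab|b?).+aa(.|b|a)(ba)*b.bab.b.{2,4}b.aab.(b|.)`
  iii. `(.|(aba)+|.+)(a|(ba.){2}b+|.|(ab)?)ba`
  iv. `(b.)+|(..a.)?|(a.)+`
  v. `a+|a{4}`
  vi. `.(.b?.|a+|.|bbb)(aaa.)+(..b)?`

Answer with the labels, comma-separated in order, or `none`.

i, ii, iv, v

i → match
ii → match
iii → no match — must end with "ba"
iv → match
v → match
vi → no match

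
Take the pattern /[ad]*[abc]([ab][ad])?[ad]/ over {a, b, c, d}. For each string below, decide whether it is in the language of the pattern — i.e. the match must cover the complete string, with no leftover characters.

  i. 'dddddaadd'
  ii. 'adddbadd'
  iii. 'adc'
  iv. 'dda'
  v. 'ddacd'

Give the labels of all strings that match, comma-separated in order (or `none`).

i. 'dddddaadd' → match
ii. 'adddbadd' → match
iii. 'adc' → no match
iv. 'dda' → no match
v. 'ddacd' → match

i, ii, v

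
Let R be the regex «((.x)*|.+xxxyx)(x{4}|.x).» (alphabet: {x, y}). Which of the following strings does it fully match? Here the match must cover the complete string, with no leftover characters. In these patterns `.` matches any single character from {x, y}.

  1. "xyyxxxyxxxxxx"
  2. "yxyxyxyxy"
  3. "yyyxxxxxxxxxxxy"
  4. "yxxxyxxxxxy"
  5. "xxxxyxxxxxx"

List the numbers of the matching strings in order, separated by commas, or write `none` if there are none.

1 → match
2 → match
3 → no match
4 → match
5 → match

1, 2, 4, 5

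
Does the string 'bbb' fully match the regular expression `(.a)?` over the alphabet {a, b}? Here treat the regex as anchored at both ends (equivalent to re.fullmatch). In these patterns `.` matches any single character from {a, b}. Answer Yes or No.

No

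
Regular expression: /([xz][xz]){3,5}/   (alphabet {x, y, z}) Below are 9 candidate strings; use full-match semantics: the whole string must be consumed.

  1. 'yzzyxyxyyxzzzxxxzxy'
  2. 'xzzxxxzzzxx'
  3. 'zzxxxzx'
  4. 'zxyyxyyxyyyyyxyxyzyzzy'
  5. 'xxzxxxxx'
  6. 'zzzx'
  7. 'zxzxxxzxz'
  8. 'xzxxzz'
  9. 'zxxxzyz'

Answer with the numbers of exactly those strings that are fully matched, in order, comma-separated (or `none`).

1 → no match
2. 'xzzxxxzzzxx' → no match
3. 'zzxxxzx' → no match
4 → no match
5. 'xxzxxxxx' → match
6. 'zzzx' → no match
7. 'zxzxxxzxz' → no match
8. 'xzxxzz' → match
9. 'zxxxzyz' → no match

5, 8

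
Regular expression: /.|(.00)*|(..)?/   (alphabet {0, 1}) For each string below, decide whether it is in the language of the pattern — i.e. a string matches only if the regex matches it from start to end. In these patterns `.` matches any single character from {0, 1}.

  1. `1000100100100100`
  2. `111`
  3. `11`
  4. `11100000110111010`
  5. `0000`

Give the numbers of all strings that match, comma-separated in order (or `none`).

3

1 → no match
2 → no match
3 → match
4 → no match
5 → no match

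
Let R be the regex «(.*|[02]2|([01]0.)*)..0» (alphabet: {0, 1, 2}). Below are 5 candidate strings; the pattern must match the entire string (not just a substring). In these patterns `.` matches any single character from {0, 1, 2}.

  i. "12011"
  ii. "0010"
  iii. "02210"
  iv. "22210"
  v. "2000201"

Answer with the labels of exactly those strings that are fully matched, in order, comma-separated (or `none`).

i → no match — must end with "0"
ii → match
iii → match
iv → match
v → no match — must end with "0"

ii, iii, iv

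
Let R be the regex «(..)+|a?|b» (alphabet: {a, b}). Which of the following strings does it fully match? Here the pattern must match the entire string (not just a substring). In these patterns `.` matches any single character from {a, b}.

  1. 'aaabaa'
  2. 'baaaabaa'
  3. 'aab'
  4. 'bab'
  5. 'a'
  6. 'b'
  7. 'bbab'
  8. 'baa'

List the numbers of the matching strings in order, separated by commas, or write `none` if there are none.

1, 2, 5, 6, 7

1 → match
2 → match
3 → no match
4 → no match
5 → match
6 → match
7 → match
8 → no match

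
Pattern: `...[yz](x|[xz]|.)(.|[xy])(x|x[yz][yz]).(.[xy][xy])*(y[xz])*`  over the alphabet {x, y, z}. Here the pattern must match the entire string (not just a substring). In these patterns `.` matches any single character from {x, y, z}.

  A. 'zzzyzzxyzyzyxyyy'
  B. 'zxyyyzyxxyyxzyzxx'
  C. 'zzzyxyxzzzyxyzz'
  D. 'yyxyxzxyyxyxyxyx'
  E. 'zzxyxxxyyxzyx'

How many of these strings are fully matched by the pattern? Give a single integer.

A → match
B → no match
C → no match
D → match
E → match
Total matched: 3

3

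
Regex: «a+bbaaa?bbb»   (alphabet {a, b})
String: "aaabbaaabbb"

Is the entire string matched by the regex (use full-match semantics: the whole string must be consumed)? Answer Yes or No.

Yes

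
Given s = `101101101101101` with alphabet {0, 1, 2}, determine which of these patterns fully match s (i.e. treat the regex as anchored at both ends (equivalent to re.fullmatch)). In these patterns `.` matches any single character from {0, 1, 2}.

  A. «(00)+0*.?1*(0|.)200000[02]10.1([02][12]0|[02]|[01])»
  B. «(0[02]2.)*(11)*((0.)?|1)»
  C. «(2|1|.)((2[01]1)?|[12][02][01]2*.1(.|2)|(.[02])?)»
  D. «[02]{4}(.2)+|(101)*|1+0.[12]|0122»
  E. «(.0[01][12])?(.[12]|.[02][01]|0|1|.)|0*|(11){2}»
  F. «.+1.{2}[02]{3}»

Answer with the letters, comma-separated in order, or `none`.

A → no match — must start with `00`
B → no match
C → no match
D → match
E → no match
F → no match

D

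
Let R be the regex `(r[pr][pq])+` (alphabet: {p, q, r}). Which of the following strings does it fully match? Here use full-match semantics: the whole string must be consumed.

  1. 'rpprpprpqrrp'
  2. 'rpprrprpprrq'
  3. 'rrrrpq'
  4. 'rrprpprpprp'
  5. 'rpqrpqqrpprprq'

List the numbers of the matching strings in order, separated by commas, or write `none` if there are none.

1, 2

1. 'rpprpprpqrrp' → match
2. 'rpprrprpprrq' → match
3. 'rrrrpq' → no match
4. 'rrprpprpprp' → no match
5 → no match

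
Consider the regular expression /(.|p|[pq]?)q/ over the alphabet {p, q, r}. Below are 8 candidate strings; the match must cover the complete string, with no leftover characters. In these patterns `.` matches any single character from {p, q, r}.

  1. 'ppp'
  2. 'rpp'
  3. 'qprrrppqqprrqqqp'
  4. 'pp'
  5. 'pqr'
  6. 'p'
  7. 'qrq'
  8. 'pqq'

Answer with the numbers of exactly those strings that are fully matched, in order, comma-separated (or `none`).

1 → no match — must end with 'q'
2 → no match — must end with 'q'
3 → no match — must end with 'q'
4 → no match — must end with 'q'
5 → no match — must end with 'q'
6 → no match — must end with 'q'
7 → no match
8 → no match

none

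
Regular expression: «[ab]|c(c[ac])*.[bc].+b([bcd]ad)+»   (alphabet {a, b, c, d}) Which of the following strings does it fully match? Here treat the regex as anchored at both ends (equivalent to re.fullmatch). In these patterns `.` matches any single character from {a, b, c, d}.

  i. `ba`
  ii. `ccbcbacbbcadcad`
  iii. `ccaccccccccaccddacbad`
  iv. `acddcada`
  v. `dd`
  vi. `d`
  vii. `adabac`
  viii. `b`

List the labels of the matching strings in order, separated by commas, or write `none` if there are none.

ii, viii

i → no match
ii → match
iii → no match
iv → no match
v → no match
vi → no match
vii → no match
viii → match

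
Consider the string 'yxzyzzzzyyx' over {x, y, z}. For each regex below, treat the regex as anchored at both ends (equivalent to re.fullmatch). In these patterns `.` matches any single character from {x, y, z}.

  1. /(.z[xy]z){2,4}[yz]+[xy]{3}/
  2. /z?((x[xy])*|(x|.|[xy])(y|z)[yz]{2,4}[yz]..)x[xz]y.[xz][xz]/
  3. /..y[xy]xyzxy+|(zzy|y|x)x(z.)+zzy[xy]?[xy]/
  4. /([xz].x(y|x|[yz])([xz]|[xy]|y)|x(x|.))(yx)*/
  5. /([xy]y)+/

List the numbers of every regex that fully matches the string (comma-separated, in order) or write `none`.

1 → no match
2 → no match
3 → match
4 → no match
5 → no match — must end with 'y'

3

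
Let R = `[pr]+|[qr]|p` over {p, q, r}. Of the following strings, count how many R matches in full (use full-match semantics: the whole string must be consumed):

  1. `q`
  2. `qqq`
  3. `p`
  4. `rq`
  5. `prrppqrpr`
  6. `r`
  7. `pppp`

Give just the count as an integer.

1 → match
2 → no match
3 → match
4 → no match
5 → no match
6 → match
7 → match
Total matched: 4

4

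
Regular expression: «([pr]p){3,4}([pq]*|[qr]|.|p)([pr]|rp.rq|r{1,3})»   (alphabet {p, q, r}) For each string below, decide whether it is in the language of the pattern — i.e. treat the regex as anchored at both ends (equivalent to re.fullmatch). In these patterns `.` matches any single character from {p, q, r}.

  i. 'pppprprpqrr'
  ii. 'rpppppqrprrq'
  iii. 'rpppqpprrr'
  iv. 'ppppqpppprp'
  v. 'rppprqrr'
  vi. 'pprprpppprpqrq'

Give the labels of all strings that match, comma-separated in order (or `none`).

i. 'pppprprpqrr' → match
ii. 'rpppppqrprrq' → match
iii. 'rpppqpprrr' → no match
iv. 'ppppqpppprp' → no match
v. 'rppprqrr' → no match
vi → match

i, ii, vi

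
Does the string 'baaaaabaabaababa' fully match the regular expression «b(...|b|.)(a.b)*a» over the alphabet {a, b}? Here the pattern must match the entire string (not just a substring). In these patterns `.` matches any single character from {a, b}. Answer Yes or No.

No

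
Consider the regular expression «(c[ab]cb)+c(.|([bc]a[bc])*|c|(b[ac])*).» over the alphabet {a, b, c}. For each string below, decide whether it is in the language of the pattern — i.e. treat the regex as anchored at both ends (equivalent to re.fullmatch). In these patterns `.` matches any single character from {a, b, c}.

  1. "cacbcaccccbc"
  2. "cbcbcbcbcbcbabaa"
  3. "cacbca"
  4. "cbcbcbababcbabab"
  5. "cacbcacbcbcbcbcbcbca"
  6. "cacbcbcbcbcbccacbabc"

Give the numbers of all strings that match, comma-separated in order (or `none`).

2, 3, 4, 5, 6

1. "cacbcaccccbc" → no match
2 → match
3. "cacbca" → match
4 → match
5 → match
6 → match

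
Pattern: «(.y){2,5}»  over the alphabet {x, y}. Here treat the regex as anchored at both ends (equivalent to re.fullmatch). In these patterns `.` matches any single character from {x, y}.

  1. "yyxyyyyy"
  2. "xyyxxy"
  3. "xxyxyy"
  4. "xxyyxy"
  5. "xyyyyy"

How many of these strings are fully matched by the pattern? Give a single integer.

2

1 → match
2 → no match
3 → no match
4 → no match
5 → match
Total matched: 2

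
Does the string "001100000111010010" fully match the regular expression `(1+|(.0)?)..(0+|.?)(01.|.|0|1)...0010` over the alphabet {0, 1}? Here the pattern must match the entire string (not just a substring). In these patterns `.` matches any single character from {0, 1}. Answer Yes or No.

Yes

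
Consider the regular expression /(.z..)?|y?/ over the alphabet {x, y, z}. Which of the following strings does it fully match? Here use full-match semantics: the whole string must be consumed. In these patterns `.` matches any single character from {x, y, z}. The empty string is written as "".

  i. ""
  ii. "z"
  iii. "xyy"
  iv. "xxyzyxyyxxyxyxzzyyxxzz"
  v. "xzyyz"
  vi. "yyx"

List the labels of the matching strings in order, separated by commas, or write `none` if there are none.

i → match
ii → no match
iii → no match
iv → no match
v → no match
vi → no match

i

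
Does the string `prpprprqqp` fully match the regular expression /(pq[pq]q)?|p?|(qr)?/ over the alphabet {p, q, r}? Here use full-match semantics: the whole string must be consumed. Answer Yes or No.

No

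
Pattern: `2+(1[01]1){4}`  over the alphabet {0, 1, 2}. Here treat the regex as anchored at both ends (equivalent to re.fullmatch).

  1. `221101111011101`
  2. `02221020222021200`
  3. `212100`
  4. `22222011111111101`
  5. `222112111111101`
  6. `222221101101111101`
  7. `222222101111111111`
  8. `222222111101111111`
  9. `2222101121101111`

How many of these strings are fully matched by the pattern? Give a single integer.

1 → no match
2 → no match — must start with `2`
3. `212100` → no match — must end with `1`
4 → no match
5 → no match
6 → no match
7 → match
8 → match
9 → no match
Total matched: 2

2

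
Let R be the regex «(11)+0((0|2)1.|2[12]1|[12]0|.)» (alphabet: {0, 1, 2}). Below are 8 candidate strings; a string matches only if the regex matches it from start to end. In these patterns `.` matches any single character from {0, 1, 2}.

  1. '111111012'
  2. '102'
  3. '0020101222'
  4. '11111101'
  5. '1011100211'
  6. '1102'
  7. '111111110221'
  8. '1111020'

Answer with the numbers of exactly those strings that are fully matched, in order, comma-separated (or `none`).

1. '111111012' → no match
2. '102' → no match — must start with '11'
3. '0020101222' → no match — must start with '11'
4. '11111101' → match
5. '1011100211' → no match — must start with '11'
6. '1102' → match
7. '111111110221' → match
8. '1111020' → match

4, 6, 7, 8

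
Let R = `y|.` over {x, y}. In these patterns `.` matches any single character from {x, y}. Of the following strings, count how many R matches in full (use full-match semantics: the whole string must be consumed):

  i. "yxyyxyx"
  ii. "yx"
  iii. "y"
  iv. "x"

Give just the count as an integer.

2

i → no match
ii → no match
iii → match
iv → match
Total matched: 2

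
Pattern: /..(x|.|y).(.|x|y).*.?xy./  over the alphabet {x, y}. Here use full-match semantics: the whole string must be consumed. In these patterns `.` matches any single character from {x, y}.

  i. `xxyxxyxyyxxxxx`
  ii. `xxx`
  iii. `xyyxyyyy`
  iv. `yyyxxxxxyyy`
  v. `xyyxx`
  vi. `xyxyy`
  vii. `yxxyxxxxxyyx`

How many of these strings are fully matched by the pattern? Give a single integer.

i → no match
ii → no match
iii → no match
iv → no match
v → no match
vi → no match
vii → no match
Total matched: 0

0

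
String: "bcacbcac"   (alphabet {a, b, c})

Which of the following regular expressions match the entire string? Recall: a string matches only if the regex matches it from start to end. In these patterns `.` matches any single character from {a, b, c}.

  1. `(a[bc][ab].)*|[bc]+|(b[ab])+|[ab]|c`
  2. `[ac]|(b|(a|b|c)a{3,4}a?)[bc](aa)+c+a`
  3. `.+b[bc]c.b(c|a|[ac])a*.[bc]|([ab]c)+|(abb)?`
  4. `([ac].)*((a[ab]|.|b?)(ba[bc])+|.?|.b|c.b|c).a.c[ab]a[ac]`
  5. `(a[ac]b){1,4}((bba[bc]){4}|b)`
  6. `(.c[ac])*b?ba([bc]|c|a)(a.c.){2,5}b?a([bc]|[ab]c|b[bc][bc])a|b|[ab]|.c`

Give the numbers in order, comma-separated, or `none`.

3

1 → no match
2 → no match
3 → match
4 → no match
5 → no match — must start with "a"
6 → no match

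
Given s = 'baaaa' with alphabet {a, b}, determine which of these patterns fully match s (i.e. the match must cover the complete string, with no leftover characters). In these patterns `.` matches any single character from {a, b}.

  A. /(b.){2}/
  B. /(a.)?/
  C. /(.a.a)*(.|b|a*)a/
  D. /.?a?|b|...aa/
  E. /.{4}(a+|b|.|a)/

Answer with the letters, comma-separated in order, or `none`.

C, D, E

A → no match
B → no match
C → match
D → match
E → match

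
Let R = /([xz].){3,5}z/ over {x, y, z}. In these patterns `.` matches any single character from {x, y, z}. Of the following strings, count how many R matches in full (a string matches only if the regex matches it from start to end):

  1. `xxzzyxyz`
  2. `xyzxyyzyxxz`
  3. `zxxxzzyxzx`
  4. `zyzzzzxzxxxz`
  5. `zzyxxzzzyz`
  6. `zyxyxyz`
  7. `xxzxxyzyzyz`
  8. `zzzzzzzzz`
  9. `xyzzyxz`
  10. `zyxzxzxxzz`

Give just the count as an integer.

3

1. `xxzzyxyz` → no match
2. `xyzxyyzyxxz` → no match
3. `zxxxzzyxzx` → no match — must end with `z`
4. `zyzzzzxzxxxz` → no match
5. `zzyxxzzzyz` → no match
6. `zyxyxyz` → match
7. `xxzxxyzyzyz` → match
8. `zzzzzzzzz` → match
9. `xyzzyxz` → no match
10. `zyxzxzxxzz` → no match
Total matched: 3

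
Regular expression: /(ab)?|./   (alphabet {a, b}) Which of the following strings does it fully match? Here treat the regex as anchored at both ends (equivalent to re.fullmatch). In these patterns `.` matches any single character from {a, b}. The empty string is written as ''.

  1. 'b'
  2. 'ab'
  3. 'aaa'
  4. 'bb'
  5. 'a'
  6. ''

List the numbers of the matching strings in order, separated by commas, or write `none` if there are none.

1 → match
2 → match
3 → no match
4 → no match
5 → match
6 → match

1, 2, 5, 6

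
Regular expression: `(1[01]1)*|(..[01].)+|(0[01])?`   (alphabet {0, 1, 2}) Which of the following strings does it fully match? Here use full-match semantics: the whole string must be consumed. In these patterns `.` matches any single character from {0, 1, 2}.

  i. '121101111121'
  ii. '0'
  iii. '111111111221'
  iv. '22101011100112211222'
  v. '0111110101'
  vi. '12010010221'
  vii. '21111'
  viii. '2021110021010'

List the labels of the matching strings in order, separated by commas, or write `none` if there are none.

none

i. '121101111121' → no match
ii. '0' → no match
iii. '111111111221' → no match
iv → no match
v. '0111110101' → no match
vi. '12010010221' → no match
vii. '21111' → no match
viii → no match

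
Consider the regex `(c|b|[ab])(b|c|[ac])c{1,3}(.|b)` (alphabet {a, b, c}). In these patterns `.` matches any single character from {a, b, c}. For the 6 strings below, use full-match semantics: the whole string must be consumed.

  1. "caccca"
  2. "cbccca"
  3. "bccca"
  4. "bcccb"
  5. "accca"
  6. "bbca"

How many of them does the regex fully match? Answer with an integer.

1 → match
2 → match
3 → match
4 → match
5 → match
6 → match
Total matched: 6

6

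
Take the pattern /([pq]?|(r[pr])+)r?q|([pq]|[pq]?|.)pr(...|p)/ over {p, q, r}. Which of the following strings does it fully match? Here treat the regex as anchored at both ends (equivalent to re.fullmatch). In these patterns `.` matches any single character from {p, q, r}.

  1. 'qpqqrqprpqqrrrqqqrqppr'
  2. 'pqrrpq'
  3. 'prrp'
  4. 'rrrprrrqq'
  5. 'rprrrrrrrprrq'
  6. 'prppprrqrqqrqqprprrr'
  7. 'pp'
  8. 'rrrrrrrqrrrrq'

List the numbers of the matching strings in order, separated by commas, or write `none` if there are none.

5

1 → no match
2 → no match
3 → no match
4 → no match
5 → match
6 → no match
7 → no match
8 → no match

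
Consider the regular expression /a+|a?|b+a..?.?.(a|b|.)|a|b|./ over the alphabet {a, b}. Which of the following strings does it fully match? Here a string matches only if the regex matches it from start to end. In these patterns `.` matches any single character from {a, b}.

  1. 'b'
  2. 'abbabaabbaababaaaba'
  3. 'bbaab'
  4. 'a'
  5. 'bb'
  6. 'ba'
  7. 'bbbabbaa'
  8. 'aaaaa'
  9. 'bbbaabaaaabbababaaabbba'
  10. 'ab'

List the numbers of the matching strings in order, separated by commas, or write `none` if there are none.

1. 'b' → match
2 → no match
3. 'bbaab' → no match
4. 'a' → match
5. 'bb' → no match
6. 'ba' → no match
7. 'bbbabbaa' → match
8. 'aaaaa' → match
9 → no match
10. 'ab' → no match

1, 4, 7, 8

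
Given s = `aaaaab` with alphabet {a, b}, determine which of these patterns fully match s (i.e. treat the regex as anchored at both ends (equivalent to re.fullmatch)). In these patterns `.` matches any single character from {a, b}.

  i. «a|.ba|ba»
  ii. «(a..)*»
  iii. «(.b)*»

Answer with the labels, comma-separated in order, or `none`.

ii

i → no match
ii → match
iii → no match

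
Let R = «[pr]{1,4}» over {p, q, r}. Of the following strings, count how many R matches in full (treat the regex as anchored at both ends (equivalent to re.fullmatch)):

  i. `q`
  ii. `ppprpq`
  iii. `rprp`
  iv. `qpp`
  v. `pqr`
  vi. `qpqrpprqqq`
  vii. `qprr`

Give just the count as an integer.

i → no match
ii → no match
iii → match
iv → no match
v → no match
vi → no match
vii → no match
Total matched: 1

1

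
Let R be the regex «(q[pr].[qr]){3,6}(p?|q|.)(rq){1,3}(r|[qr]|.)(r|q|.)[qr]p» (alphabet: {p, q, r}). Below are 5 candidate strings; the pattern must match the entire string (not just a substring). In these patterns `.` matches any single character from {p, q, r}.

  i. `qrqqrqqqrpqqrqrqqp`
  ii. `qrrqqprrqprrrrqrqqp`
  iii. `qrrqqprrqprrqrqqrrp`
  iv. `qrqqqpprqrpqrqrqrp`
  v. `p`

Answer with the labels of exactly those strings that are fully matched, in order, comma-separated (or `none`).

i → no match
ii → match
iii → match
iv → match
v → no match — must start with `q`

ii, iii, iv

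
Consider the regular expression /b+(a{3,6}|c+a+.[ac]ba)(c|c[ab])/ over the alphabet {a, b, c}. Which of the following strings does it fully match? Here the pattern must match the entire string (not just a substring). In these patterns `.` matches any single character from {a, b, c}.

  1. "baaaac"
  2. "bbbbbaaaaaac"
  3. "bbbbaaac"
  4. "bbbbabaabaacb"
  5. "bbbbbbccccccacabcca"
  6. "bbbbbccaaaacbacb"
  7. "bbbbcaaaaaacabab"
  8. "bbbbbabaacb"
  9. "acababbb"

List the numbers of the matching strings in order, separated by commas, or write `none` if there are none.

1 → match
2 → match
3 → match
4 → no match
5 → no match
6 → match
7 → no match
8 → no match
9 → no match — must start with "b"

1, 2, 3, 6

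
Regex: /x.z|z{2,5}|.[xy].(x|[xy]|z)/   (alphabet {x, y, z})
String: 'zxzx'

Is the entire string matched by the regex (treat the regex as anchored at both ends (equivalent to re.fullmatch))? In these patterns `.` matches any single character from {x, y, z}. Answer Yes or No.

Yes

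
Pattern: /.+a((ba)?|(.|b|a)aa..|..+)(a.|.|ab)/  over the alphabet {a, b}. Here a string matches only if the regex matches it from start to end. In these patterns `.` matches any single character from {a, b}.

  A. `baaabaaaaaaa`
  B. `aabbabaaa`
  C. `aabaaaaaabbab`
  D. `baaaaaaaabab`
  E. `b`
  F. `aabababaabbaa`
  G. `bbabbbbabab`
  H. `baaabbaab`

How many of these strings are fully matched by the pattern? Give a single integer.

7

A → match
B → match
C → match
D → match
E → no match
F → match
G → match
H → match
Total matched: 7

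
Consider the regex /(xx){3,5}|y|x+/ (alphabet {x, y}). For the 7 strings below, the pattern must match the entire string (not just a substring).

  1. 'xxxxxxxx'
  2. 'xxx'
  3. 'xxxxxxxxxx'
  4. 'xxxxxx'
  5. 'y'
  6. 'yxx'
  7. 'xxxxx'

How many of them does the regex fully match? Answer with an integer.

1 → match
2 → match
3 → match
4 → match
5 → match
6 → no match
7 → match
Total matched: 6

6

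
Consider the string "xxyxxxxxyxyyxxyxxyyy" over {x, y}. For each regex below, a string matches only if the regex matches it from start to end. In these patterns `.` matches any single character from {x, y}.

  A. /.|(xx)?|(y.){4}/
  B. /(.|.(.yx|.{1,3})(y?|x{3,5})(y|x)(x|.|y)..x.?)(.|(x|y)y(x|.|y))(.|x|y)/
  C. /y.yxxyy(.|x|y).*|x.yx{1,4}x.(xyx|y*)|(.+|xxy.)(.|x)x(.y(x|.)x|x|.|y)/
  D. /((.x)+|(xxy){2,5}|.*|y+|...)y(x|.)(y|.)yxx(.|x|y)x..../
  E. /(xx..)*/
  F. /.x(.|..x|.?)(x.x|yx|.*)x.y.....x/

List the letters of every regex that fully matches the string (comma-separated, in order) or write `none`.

D

A → no match
B → no match
C → no match
D → match
E → no match
F → no match — must end with "x"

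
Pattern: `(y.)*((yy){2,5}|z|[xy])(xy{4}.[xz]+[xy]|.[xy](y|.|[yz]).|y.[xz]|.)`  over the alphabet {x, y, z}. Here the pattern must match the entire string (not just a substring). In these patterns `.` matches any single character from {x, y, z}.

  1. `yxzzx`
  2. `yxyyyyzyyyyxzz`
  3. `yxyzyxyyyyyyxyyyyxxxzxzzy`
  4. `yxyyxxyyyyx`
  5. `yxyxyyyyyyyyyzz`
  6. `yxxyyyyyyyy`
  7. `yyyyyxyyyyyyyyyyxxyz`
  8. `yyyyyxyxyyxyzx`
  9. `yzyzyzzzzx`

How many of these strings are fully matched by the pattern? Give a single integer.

4

1. `yxzzx` → no match
2 → no match
3 → match
4. `yxyyxxyyyyx` → no match
5 → match
6. `yxxyyyyyyyy` → no match
7 → match
8 → match
9. `yzyzyzzzzx` → no match
Total matched: 4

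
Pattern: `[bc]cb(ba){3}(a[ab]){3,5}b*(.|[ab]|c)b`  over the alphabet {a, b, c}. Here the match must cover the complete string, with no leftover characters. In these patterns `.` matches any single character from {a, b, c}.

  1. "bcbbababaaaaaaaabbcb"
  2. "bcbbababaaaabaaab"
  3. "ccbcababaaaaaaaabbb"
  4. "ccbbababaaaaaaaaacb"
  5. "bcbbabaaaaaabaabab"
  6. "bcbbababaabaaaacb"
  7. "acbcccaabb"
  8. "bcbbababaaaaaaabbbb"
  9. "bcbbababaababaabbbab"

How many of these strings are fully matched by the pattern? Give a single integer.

1 → match
2 → match
3 → no match
4 → match
5 → no match
6 → match
7. "acbcccaabb" → no match
8 → match
9 → match
Total matched: 6

6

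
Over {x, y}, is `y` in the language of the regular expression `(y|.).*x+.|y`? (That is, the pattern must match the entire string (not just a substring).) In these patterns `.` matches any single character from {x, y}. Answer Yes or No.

Yes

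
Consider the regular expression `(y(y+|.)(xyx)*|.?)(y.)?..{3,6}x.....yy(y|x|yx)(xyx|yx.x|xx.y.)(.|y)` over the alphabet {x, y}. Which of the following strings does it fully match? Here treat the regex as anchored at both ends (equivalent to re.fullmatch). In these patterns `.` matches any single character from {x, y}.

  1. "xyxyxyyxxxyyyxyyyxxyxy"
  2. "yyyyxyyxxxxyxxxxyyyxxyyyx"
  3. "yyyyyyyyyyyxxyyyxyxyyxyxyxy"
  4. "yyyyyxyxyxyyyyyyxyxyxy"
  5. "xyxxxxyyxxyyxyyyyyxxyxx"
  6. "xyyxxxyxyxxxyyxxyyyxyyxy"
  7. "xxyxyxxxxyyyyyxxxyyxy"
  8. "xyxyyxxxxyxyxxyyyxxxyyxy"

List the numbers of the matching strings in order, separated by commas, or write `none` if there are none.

1 → match
2 → match
3 → no match
4 → match
5 → match
6 → no match
7 → match
8 → match

1, 2, 4, 5, 7, 8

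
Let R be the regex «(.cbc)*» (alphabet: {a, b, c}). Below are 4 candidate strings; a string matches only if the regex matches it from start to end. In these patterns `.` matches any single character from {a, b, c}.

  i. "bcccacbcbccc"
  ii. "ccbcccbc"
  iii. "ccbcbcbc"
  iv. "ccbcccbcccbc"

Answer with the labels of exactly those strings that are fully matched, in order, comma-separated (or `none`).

ii, iii, iv

i → no match
ii → match
iii → match
iv → match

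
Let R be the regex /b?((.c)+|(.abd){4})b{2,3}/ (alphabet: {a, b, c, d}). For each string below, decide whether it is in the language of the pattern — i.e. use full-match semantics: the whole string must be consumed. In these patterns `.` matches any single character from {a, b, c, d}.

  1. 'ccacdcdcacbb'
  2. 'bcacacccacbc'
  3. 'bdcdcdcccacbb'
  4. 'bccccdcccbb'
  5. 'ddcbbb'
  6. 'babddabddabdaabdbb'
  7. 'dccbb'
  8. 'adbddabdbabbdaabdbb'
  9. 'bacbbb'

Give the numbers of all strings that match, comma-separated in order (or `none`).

1 → match
2 → no match — must end with 'b'
3 → match
4 → match
5 → no match
6 → match
7 → no match
8 → no match
9 → match

1, 3, 4, 6, 9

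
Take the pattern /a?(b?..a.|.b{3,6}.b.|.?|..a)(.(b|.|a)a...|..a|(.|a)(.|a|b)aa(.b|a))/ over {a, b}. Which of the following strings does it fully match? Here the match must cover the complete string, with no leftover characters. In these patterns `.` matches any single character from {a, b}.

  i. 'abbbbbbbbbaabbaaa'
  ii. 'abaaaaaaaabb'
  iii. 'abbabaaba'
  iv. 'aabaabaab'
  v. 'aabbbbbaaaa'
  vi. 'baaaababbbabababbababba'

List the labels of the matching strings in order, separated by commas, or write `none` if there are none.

i → no match
ii → match
iii → no match
iv → no match
v → match
vi → no match

ii, v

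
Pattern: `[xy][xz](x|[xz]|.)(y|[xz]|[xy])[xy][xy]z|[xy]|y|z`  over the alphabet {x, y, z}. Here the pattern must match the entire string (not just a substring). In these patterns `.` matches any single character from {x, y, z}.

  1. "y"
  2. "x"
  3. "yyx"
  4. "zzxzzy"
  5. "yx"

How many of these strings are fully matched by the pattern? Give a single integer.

1 → match
2 → match
3 → no match
4 → no match
5 → no match
Total matched: 2

2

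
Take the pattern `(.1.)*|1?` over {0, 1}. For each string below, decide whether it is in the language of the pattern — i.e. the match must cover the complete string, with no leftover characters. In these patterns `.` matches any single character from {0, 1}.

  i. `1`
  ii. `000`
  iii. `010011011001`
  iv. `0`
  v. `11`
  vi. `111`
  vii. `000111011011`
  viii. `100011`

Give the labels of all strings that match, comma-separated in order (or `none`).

i. `1` → match
ii. `000` → no match
iii. `010011011001` → no match
iv. `0` → no match
v. `11` → no match
vi. `111` → match
vii. `000111011011` → no match
viii. `100011` → no match

i, vi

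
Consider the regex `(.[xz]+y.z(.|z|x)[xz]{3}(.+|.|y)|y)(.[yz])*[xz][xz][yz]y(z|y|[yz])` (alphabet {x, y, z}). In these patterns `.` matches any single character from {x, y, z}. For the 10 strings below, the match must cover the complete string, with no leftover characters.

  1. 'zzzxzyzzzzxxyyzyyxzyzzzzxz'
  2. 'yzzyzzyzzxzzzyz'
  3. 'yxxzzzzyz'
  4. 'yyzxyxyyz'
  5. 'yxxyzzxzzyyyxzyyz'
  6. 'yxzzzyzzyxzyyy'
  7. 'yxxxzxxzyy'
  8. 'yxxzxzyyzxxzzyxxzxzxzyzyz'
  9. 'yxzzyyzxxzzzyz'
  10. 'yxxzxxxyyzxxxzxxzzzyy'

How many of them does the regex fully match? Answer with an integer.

2

1 → no match
2 → no match
3 → no match
4 → no match
5 → no match
6 → match
7 → no match
8 → no match
9 → no match
10 → match
Total matched: 2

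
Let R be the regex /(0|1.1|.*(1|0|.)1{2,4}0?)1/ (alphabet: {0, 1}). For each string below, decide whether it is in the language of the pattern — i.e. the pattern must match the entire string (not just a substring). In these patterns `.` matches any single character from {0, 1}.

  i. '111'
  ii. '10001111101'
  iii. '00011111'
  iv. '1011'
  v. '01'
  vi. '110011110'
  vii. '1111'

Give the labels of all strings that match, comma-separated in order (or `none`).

ii, iii, iv, v, vii

i → no match
ii → match
iii → match
iv → match
v → match
vi → no match — must end with '1'
vii → match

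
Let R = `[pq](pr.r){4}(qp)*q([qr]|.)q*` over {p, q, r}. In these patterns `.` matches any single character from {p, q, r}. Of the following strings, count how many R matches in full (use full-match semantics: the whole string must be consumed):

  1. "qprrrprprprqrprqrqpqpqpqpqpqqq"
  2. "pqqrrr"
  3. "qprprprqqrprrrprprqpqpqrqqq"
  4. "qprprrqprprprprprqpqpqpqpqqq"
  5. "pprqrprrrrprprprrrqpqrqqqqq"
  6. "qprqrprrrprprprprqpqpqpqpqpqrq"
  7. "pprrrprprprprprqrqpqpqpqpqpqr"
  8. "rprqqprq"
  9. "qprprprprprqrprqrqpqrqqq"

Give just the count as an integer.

4

1 → match
2 → no match
3 → no match
4 → no match
5 → no match
6 → match
7 → match
8 → no match
9 → match
Total matched: 4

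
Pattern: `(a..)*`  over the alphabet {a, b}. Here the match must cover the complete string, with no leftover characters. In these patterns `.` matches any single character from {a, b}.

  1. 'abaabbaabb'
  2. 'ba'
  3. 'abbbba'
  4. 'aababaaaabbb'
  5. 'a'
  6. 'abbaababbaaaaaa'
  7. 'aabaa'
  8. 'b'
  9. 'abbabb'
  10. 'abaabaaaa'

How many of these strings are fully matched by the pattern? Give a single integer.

1. 'abaabbaabb' → no match
2. 'ba' → no match
3. 'abbbba' → no match
4. 'aababaaaabbb' → no match
5. 'a' → no match
6 → match
7. 'aabaa' → no match
8. 'b' → no match
9. 'abbabb' → match
10. 'abaabaaaa' → match
Total matched: 3

3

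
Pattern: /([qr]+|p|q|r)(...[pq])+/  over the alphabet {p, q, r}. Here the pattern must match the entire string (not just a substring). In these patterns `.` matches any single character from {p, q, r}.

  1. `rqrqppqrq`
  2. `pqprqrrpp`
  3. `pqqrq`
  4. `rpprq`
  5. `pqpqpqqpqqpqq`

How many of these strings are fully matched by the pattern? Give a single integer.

5

1 → match
2 → match
3 → match
4 → match
5 → match
Total matched: 5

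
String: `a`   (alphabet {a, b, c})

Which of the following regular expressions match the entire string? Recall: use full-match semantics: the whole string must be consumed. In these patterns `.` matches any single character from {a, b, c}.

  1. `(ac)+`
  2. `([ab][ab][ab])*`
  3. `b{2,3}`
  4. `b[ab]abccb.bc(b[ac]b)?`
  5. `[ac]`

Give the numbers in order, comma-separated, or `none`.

1 → no match — must start with `ac`
2 → no match
3 → no match — must start with `b`
4 → no match — must start with `b`
5 → match

5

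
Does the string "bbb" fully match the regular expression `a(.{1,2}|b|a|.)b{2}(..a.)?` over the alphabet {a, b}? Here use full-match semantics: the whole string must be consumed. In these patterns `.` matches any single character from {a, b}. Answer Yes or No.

No

Every match must start with "a", but "bbb" does not.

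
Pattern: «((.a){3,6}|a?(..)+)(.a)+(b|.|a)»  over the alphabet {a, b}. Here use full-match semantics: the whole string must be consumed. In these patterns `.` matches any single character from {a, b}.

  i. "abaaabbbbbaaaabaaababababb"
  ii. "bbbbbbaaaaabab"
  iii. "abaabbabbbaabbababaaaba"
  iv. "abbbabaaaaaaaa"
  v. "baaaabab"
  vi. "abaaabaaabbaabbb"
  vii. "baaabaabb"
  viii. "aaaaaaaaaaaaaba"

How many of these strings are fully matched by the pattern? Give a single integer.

1

i → no match
ii → no match
iii → no match
iv → match
v → no match
vi → no match
vii → no match
viii → no match
Total matched: 1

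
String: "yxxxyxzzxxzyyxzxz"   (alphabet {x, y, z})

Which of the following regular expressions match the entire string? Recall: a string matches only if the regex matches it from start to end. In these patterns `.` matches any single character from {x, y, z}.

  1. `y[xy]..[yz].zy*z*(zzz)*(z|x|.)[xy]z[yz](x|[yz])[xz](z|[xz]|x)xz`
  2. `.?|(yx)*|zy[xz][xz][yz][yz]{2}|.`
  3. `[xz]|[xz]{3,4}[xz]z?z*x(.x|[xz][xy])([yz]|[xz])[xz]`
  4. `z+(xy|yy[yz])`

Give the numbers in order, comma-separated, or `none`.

1 → match
2 → no match
3 → no match
4 → no match — must start with "z"

1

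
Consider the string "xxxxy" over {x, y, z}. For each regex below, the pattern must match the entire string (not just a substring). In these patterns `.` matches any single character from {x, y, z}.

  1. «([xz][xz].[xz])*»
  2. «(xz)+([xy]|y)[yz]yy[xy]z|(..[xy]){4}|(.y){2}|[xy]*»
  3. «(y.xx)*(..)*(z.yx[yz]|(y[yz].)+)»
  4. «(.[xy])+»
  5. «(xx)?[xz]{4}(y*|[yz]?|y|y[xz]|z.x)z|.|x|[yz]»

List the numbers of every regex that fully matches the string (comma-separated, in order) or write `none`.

2

1 → no match
2 → match
3 → no match
4 → no match
5 → no match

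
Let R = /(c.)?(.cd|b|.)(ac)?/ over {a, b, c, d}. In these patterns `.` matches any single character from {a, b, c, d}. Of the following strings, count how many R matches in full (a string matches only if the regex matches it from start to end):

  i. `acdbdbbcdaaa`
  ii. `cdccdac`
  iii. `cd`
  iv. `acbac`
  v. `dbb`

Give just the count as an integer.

i → no match
ii → match
iii → no match
iv → no match
v → no match
Total matched: 1

1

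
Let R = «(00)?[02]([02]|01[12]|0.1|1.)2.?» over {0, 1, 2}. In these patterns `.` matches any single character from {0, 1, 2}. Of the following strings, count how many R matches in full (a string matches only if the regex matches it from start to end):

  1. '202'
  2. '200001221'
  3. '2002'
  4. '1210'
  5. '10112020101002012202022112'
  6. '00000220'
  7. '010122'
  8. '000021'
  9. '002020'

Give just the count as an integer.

1. '202' → match
2. '200001221' → no match
3. '2002' → no match
4. '1210' → no match
5 → no match
6. '00000220' → no match
7. '010122' → no match
8. '000021' → match
9. '002020' → match
Total matched: 3

3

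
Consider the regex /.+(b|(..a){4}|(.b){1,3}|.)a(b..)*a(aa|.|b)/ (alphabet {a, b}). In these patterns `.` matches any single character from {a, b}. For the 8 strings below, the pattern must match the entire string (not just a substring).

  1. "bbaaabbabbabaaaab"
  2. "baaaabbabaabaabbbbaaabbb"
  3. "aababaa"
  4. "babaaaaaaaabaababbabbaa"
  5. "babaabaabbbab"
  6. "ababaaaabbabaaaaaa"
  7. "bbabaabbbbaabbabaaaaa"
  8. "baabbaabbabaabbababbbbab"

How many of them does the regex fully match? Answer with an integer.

5

1 → match
2 → no match
3 → no match
4 → no match
5 → match
6 → match
7 → match
8 → match
Total matched: 5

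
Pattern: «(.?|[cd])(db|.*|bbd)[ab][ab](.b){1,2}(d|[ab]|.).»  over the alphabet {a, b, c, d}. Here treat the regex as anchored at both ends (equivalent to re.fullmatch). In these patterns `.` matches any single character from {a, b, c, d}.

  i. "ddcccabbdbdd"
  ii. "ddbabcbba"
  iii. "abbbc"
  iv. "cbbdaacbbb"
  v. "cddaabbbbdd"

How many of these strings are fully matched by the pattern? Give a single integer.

4

i → match
ii → match
iii → no match
iv → match
v → match
Total matched: 4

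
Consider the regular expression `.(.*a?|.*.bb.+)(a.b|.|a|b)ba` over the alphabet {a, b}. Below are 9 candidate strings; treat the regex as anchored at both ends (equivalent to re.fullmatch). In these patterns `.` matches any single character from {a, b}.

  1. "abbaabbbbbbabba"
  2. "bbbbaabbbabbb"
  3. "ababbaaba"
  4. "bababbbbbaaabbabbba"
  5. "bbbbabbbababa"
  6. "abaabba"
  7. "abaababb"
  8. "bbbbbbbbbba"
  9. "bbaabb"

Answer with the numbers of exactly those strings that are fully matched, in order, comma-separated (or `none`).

1 → match
2 → no match — must end with "ba"
3 → match
4 → match
5 → match
6 → match
7 → no match — must end with "ba"
8 → match
9 → no match — must end with "ba"

1, 3, 4, 5, 6, 8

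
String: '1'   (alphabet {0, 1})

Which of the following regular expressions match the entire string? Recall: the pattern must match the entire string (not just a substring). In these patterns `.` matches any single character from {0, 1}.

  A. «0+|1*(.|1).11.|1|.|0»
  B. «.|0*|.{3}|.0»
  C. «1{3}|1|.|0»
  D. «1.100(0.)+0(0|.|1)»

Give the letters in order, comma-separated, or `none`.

A, B, C

A → match
B → match
C → match
D → no match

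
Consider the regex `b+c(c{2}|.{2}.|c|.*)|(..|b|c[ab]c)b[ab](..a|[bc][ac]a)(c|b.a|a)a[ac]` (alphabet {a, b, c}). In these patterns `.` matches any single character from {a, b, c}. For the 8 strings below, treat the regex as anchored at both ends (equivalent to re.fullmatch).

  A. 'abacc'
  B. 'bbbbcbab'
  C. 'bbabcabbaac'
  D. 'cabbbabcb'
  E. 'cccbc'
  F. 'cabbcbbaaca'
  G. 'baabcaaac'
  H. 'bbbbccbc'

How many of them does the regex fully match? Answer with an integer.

3

A → no match
B → match
C → match
D → no match
E → no match
F → no match
G → no match
H → match
Total matched: 3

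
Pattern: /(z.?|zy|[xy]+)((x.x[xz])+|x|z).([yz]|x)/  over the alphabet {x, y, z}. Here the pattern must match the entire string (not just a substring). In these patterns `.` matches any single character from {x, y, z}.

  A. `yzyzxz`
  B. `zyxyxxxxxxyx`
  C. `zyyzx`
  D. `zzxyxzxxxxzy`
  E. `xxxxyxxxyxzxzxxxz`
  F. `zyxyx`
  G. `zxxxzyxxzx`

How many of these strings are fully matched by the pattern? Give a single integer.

4

A → no match
B → match
C → no match
D → match
E → match
F → match
G → no match
Total matched: 4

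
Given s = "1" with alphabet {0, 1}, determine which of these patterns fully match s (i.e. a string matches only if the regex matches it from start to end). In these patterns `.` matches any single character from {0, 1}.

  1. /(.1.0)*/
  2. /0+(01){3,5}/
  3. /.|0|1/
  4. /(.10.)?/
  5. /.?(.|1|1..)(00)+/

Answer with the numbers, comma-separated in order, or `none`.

1 → no match
2 → no match — must start with "0"
3 → match
4 → no match
5 → no match — must end with "00"

3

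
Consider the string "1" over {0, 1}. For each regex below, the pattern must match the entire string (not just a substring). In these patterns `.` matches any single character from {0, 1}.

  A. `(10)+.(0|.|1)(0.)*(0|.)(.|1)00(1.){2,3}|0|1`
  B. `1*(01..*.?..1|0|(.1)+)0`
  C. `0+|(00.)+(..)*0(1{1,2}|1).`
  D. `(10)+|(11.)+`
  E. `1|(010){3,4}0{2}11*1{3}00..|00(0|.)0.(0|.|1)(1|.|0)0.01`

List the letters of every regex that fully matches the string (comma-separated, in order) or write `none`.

A, E

A → match
B → no match — must end with "0"
C → no match
D → no match
E → match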